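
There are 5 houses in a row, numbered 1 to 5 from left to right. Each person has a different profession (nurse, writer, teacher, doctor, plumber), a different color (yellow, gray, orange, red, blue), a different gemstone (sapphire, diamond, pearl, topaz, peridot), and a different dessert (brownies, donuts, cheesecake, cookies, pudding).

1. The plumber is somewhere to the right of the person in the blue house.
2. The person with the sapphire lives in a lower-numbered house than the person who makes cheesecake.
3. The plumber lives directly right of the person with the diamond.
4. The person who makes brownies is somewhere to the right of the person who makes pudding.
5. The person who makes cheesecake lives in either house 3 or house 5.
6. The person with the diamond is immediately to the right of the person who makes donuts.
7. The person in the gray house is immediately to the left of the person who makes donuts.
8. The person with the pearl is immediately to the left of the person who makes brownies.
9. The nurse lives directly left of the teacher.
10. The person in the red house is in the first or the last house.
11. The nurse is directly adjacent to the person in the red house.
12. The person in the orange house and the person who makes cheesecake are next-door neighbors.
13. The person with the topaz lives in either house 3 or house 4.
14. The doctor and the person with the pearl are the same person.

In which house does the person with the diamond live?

4

The only gemstone still possible for house 5 is peridot.
The nurse is narrowed to house 2 or 4; consider each.
Placing it in house 4 leads to a contradiction, so it's in house 2.
Clue 9: the teacher is in house 3.
Clue 11 places the person in the red house in house 1.
House 5 color: only yellow fits.
Clue 7 places the person who makes donuts in house 3.
House 2's color must be gray (nothing else left).
House 3 color: only blue fits.
So house 4 gets orange for color.
That leaves sapphire as the gemstone for house 2.
That leaves cheesecake as the dessert for house 5.
The person with the diamond is in house 4 (clue 6).
Clue 8 places the person with the pearl in house 1.
Clue 8 places the person who makes brownies in house 2.
From clue 14, the doctor must be in house 1.
The only gemstone still possible for house 3 is topaz.
So house 1 gets pudding for dessert.
The only dessert still possible for house 4 is cookies.
By clue 3, the plumber is in house 5.
House 4's profession must be writer (nothing else left).
So: house 1 = doctor/red/pearl/pudding, house 2 = nurse/gray/sapphire/brownies, house 3 = teacher/blue/topaz/donuts, house 4 = writer/orange/diamond/cookies, house 5 = plumber/yellow/peridot/cheesecake.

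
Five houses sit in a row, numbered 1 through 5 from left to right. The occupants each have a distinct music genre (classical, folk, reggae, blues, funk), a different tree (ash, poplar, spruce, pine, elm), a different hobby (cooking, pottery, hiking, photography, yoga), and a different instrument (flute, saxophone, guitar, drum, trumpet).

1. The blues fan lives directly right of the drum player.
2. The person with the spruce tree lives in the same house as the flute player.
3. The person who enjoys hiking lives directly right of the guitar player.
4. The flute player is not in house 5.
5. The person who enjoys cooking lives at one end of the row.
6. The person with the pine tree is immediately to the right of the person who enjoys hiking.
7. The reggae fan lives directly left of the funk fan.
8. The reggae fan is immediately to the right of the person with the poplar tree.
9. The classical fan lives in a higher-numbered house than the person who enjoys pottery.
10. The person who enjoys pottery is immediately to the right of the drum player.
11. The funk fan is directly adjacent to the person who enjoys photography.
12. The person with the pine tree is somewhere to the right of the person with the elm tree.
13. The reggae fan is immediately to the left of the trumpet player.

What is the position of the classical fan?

5

House 1's music genre must be folk (nothing else left).
The person who enjoys cooking is narrowed to house 1 or 5; consider each.
Placing it in house 5 leads to a contradiction, so it's in house 1.
The blues fan is narrowed to house 2 or 3 or 4; consider each.
Placing it in house 3 and house 4 leads to a contradiction, so it's in house 2.
From clue 1, the drum player must be in house 1.
The person who enjoys pottery is in house 2 (clue 10).
The funk fan is narrowed to house 4 or 5; consider each.
Placing it in house 5 leads to a contradiction, so it's in house 4.
By clue 7, the reggae fan is in house 3.
From clue 8, the person with the poplar tree must be in house 2.
The trumpet player is in house 4 (clue 13).
The only music genre still possible for house 5 is classical.
House 5's instrument must be saxophone (nothing else left).
By clue 2, the person with the spruce tree is in house 3.
Clue 2: the flute player is in house 3.
The only instrument still possible for house 2 is guitar.
The person who enjoys hiking is in house 3 (clue 3).
By clue 6, the person with the pine tree is in house 4.
By clue 12, the person with the elm tree is in house 1.
So house 5 gets ash for tree.
So house 4 gets yoga for hobby.
House 5 hobby: only photography fits.
So: house 1 = folk/elm/cooking/drum, house 2 = blues/poplar/pottery/guitar, house 3 = reggae/spruce/hiking/flute, house 4 = funk/pine/yoga/trumpet, house 5 = classical/ash/photography/saxophone.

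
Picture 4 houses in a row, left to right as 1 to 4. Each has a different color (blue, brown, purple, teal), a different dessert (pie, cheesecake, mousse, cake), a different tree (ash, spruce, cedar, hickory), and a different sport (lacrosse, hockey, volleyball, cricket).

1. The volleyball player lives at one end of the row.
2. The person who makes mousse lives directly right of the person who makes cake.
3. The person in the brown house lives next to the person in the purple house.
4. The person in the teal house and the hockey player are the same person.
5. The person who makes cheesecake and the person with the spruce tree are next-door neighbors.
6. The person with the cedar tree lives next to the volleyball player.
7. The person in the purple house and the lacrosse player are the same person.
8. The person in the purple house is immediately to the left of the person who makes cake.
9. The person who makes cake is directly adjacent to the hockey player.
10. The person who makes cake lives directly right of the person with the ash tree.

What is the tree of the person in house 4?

hickory

The person in the purple house is narrowed to house 1 or 2; consider each.
Placing it in house 2 leads to a contradiction, so it's in house 1.
Clue 3: the person in the brown house is in house 2.
The lacrosse player is in house 1 (clue 7).
By clue 8, the person who makes cake is in house 2.
Clue 10: the person with the ash tree is in house 1.
The only sport still possible for house 2 is cricket.
House 3's sport must be hockey (nothing else left).
The only sport still possible for house 4 is volleyball.
Clue 2: the person who makes mousse is in house 3.
By clue 4, the person in the teal house is in house 3.
The person with the cedar tree is in house 3 (clue 6).
The only color still possible for house 4 is blue.
From clue 5, the person who makes cheesecake must be in house 1.
By clue 5, the person with the spruce tree is in house 2.
That leaves pie as the dessert for house 4.
House 4's tree must be hickory (nothing else left).
So: house 1 = purple/cheesecake/ash/lacrosse, house 2 = brown/cake/spruce/cricket, house 3 = teal/mousse/cedar/hockey, house 4 = blue/pie/hickory/volleyball.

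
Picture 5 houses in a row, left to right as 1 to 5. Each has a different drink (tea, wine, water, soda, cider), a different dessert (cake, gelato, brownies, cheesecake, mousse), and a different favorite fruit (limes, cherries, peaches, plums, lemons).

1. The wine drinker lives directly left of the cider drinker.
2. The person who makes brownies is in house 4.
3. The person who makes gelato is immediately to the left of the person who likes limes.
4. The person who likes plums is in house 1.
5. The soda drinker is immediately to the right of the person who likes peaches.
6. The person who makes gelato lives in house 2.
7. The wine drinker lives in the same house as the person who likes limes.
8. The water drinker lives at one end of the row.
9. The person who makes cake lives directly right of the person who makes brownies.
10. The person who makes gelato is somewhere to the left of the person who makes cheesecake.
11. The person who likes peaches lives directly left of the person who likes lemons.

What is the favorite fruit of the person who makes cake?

lemons

The person who makes brownies is in house 4 (clue 2).
By clue 4, the person who likes plums is in house 1.
The person who makes gelato is in house 2 (clue 6).
From clue 9, the person who makes cake must be in house 5.
House 1's dessert must be mousse (nothing else left).
House 3's dessert must be cheesecake (nothing else left).
From clue 3, the person who likes limes must be in house 3.
The wine drinker is in house 3 (clue 7).
That leaves tea as the drink for house 2.
Clue 1 places the cider drinker in house 4.
From clue 5, the soda drinker must be in house 5.
By clue 5, the person who likes peaches is in house 4.
The person who likes lemons is in house 5 (clue 11).
House 1's drink must be water (nothing else left).
House 2's favorite fruit must be cherries (nothing else left).
So: house 1 = water/mousse/plums, house 2 = tea/gelato/cherries, house 3 = wine/cheesecake/limes, house 4 = cider/brownies/peaches, house 5 = soda/cake/lemons.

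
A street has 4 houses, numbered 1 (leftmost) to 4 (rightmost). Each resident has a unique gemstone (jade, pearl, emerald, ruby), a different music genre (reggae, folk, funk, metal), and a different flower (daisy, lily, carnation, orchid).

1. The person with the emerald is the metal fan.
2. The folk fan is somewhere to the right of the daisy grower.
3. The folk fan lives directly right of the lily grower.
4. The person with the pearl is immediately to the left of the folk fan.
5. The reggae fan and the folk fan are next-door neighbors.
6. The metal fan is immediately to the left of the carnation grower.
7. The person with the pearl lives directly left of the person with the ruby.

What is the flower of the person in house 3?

lily

The person with the emerald is narrowed to house 1 or 2 or 3; consider each.
Placing it in house 2 and house 3 leads to a contradiction, so it's in house 1.
From clue 1, the metal fan must be in house 1.
By clue 6, the carnation grower is in house 2.
So house 4 gets orchid for flower.
By clue 4, the person with the pearl is in house 3.
Clue 4 places the folk fan in house 4.
Clue 5: the reggae fan is in house 3.
From clue 7, the person with the ruby must be in house 4.
So house 2 gets jade for gemstone.
That leaves funk as the music genre for house 2.
The lily grower is in house 3 (clue 3).
So house 1 gets daisy for flower.
So: house 1 = emerald/metal/daisy, house 2 = jade/funk/carnation, house 3 = pearl/reggae/lily, house 4 = ruby/folk/orchid.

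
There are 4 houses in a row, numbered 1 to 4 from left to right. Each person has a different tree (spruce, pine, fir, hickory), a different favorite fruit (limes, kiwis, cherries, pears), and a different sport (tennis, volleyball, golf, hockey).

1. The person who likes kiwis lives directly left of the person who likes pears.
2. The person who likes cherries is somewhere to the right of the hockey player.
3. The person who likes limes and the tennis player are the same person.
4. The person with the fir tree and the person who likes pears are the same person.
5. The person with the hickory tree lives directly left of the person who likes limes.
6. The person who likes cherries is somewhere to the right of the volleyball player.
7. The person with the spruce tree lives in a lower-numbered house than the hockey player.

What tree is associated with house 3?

House 1's favorite fruit must be kiwis (nothing else left).
The person who likes pears is in house 2 (clue 1).
The person with the fir tree is in house 2 (clue 4).
That leaves pine as the tree for house 4.
The person with the hickory tree is in house 3 (clue 5).
From clue 5, the person who likes limes must be in house 4.
The only tree still possible for house 1 is spruce.
The only favorite fruit still possible for house 3 is cherries.
Clue 2: the hockey player is in house 2.
From clue 3, the tennis player must be in house 4.
So house 3 gets golf for sport.
House 1's sport must be volleyball (nothing else left).
So: house 1 = spruce/kiwis/volleyball, house 2 = fir/pears/hockey, house 3 = hickory/cherries/golf, house 4 = pine/limes/tennis.

hickory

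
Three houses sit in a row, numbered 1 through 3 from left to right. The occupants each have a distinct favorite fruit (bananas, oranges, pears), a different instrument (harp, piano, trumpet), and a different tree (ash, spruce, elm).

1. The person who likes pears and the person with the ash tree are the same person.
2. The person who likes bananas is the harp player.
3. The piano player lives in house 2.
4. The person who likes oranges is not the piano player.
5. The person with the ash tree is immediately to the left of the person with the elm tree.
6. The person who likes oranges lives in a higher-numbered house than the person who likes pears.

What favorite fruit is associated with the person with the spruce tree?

Clue 3 places the piano player in house 2.
The person who likes oranges is in house 3 (clue 6).
From clue 2, the person who likes bananas must be in house 1.
From clue 2, the harp player must be in house 1.
House 2 favorite fruit: only pears fits.
House 3 instrument: only trumpet fits.
Clue 1: the person with the ash tree is in house 2.
Clue 5: the person with the elm tree is in house 3.
So house 1 gets spruce for tree.
So: house 1 = bananas/harp/spruce, house 2 = pears/piano/ash, house 3 = oranges/trumpet/elm.

bananas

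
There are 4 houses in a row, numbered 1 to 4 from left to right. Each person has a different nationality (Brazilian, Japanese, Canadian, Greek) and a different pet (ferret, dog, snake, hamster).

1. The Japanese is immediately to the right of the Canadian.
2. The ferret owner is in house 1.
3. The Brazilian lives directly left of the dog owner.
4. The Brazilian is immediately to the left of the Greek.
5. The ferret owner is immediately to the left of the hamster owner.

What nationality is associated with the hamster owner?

By clue 2, the ferret owner is in house 1.
Clue 5: the hamster owner is in house 2.
House 1's nationality must be Canadian (nothing else left).
From clue 1, the Japanese must be in house 2.
So house 4 gets Greek for nationality.
Clue 3: the dog owner is in house 4.
House 3 nationality: only Brazilian fits.
The only pet still possible for house 3 is snake.
So: house 1 = Canadian/ferret, house 2 = Japanese/hamster, house 3 = Brazilian/snake, house 4 = Greek/dog.

Japanese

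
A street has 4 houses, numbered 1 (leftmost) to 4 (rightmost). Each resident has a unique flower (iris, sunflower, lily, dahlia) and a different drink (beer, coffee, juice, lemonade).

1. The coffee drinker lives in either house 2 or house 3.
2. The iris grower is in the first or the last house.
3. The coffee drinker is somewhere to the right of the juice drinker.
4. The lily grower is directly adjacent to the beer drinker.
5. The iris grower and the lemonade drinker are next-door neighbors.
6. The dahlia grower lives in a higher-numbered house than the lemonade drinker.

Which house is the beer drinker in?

That leaves beer as the drink for house 4.
From clue 4, the lily grower must be in house 3.
House 2's flower must be sunflower (nothing else left).
The only flower still possible for house 4 is dahlia.
That leaves juice as the drink for house 1.
Clue 5: the lemonade drinker is in house 2.
House 1 flower: only iris fits.
House 3's drink must be coffee (nothing else left).
So: house 1 = iris/juice, house 2 = sunflower/lemonade, house 3 = lily/coffee, house 4 = dahlia/beer.

4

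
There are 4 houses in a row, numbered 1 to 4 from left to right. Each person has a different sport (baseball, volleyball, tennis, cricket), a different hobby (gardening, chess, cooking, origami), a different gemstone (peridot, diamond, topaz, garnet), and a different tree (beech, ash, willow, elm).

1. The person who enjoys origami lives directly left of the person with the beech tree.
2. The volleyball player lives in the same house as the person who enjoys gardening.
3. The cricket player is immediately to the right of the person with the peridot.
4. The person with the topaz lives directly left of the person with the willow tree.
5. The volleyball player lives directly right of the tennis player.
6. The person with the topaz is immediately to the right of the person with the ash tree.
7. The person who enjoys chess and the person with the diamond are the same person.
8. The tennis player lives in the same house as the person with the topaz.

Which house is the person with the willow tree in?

The only sport still possible for house 1 is baseball.
The tennis player is narrowed to house 2 or 3; consider each.
Placing it in house 3 leads to a contradiction, so it's in house 2.
From clue 5, the volleyball player must be in house 3.
The person with the topaz is in house 2 (clue 8).
House 4's sport must be cricket (nothing else left).
Clue 2: the person who enjoys gardening is in house 3.
From clue 3, the person with the peridot must be in house 3.
By clue 4, the person with the willow tree is in house 3.
Clue 6: the person with the ash tree is in house 1.
Clue 1: the person who enjoys origami is in house 1.
From clue 1, the person with the beech tree must be in house 2.
So house 2 gets cooking for hobby.
House 4's hobby must be chess (nothing else left).
House 4's tree must be elm (nothing else left).
From clue 7, the person with the diamond must be in house 4.
So house 1 gets garnet for gemstone.
So: house 1 = baseball/origami/garnet/ash, house 2 = tennis/cooking/topaz/beech, house 3 = volleyball/gardening/peridot/willow, house 4 = cricket/chess/diamond/elm.

3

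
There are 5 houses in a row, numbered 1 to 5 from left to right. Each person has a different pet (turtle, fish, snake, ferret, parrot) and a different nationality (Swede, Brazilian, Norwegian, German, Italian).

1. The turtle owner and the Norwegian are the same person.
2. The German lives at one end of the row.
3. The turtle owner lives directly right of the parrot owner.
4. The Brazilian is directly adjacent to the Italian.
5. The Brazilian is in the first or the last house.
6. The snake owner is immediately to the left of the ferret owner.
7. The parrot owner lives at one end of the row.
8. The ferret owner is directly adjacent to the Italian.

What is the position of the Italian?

Clue 7 places the parrot owner in house 1.
From clue 3, the turtle owner must be in house 2.
From clue 1, the Norwegian must be in house 2.
From clue 6, the snake owner must be in house 4.
The ferret owner is in house 5 (clue 6).
By clue 8, the Italian is in house 4.
House 3 pet: only fish fits.
So house 3 gets Swede for nationality.
The Brazilian is in house 5 (clue 4).
The only nationality still possible for house 1 is German.
So: house 1 = parrot/German, house 2 = turtle/Norwegian, house 3 = fish/Swede, house 4 = snake/Italian, house 5 = ferret/Brazilian.

4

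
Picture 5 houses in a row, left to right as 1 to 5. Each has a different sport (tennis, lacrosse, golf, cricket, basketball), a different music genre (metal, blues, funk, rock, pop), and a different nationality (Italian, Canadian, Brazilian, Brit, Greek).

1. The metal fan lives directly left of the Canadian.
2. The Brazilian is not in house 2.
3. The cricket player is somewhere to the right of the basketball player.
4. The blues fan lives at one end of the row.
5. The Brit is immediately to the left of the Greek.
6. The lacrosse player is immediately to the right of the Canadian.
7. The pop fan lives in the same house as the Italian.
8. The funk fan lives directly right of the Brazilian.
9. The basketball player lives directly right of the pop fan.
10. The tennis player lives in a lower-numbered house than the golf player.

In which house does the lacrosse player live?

House 1 sport: only tennis fits.
So house 5 gets Greek for nationality.
Clue 5: the Brit is in house 4.
The lacrosse player is narrowed to house 3 or 4; consider each.
Placing it in house 4 leads to a contradiction, so it's in house 3.
Clue 6: the Canadian is in house 2.
By clue 1, the metal fan is in house 1.
So house 3 gets pop for music genre.
So house 5 gets blues for music genre.
The Italian is in house 3 (clue 7).
Clue 9 places the basketball player in house 4.
House 2 sport: only golf fits.
House 5's sport must be cricket (nothing else left).
House 1's nationality must be Brazilian (nothing else left).
The funk fan is in house 2 (clue 8).
The only music genre still possible for house 4 is rock.
So: house 1 = tennis/metal/Brazilian, house 2 = golf/funk/Canadian, house 3 = lacrosse/pop/Italian, house 4 = basketball/rock/Brit, house 5 = cricket/blues/Greek.

3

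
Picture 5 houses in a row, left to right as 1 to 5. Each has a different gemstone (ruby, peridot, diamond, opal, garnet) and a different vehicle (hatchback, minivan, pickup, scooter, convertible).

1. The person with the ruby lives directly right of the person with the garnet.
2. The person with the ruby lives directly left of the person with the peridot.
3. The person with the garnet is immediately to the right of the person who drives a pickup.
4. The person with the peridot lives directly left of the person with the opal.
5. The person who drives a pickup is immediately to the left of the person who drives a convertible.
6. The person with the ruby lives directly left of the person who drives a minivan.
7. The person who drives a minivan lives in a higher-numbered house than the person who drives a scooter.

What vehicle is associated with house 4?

The only gemstone still possible for house 1 is diamond.
The only gemstone still possible for house 5 is opal.
The person with the ruby is in house 3 (clue 2).
Clue 2: the person with the peridot is in house 4.
Clue 6: the person who drives a minivan is in house 4.
That leaves garnet as the gemstone for house 2.
House 5 vehicle: only hatchback fits.
Clue 3: the person who drives a pickup is in house 1.
By clue 5, the person who drives a convertible is in house 2.
That leaves scooter as the vehicle for house 3.
So: house 1 = diamond/pickup, house 2 = garnet/convertible, house 3 = ruby/scooter, house 4 = peridot/minivan, house 5 = opal/hatchback.

minivan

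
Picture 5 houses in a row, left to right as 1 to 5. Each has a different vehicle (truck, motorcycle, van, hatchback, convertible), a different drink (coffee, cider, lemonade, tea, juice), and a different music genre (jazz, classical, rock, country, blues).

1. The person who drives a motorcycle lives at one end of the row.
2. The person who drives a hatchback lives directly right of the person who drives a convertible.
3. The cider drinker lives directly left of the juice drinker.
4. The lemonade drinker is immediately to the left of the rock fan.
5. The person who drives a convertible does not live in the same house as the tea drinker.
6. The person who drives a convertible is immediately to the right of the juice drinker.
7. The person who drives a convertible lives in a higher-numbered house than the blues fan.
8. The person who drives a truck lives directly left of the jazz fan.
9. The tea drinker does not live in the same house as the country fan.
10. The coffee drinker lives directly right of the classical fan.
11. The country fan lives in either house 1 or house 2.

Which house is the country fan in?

The person who drives a convertible is narrowed to house 3 or 4; consider each.
Placing it in house 3 leads to a contradiction, so it's in house 4.
Clue 2 places the person who drives a hatchback in house 5.
By clue 6, the juice drinker is in house 3.
The cider drinker is in house 2 (clue 3).
The only vehicle still possible for house 1 is motorcycle.
That leaves rock as the music genre for house 5.
The lemonade drinker is in house 4 (clue 4).
House 1's drink must be tea (nothing else left).
That leaves coffee as the drink for house 5.
By clue 9, the country fan is in house 2.
Clue 10 places the classical fan in house 4.
The only music genre still possible for house 1 is blues.
The only music genre still possible for house 3 is jazz.
Clue 8 places the person who drives a truck in house 2.
So house 3 gets van for vehicle.
So: house 1 = motorcycle/tea/blues, house 2 = truck/cider/country, house 3 = van/juice/jazz, house 4 = convertible/lemonade/classical, house 5 = hatchback/coffee/rock.

2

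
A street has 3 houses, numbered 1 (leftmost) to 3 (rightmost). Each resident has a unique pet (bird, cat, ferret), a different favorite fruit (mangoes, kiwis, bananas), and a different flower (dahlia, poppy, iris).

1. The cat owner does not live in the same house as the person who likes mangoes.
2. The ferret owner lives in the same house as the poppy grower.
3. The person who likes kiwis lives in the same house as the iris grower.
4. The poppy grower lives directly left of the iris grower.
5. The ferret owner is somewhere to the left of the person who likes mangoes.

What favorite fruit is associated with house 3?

mangoes

House 1 favorite fruit: only bananas fits.
The ferret owner is narrowed to house 1 or 2; consider each.
Placing it in house 2 leads to a contradiction, so it's in house 1.
The poppy grower is in house 1 (clue 2).
Clue 4: the iris grower is in house 2.
House 3 flower: only dahlia fits.
Clue 3 places the person who likes kiwis in house 2.
House 3's favorite fruit must be mangoes (nothing else left).
The cat owner is in house 2 (clue 1).
House 3 pet: only bird fits.
So: house 1 = ferret/bananas/poppy, house 2 = cat/kiwis/iris, house 3 = bird/mangoes/dahlia.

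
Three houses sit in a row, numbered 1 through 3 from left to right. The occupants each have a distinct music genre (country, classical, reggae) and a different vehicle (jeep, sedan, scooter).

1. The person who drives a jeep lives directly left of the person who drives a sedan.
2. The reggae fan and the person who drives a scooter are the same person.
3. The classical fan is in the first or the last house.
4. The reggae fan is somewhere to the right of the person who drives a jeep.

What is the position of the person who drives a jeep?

House 1 vehicle: only jeep fits.
Clue 1 places the person who drives a sedan in house 2.
House 3 vehicle: only scooter fits.
Clue 2 places the reggae fan in house 3.
So house 2 gets country for music genre.
So house 1 gets classical for music genre.
So: house 1 = classical/jeep, house 2 = country/sedan, house 3 = reggae/scooter.

1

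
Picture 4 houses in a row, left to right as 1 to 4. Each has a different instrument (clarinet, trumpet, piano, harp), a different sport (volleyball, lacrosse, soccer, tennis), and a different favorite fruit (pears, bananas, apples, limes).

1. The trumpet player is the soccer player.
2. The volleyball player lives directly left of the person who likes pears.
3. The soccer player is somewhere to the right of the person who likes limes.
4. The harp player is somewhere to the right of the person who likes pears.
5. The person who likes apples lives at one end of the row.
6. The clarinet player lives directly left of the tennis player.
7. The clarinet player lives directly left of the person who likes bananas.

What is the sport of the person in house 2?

The harp player is narrowed to house 3 or 4; consider each.
Placing it in house 4 leads to a contradiction, so it's in house 3.
The person who likes pears is in house 2 (clue 4).
Clue 2 places the volleyball player in house 1.
From clue 7, the clarinet player must be in house 2.
From clue 7, the person who likes bananas must be in house 3.
House 1's instrument must be piano (nothing else left).
So house 4 gets trumpet for instrument.
That leaves limes as the favorite fruit for house 1.
House 4 favorite fruit: only apples fits.
From clue 1, the soccer player must be in house 4.
From clue 6, the tennis player must be in house 3.
House 2's sport must be lacrosse (nothing else left).
So: house 1 = piano/volleyball/limes, house 2 = clarinet/lacrosse/pears, house 3 = harp/tennis/bananas, house 4 = trumpet/soccer/apples.

lacrosse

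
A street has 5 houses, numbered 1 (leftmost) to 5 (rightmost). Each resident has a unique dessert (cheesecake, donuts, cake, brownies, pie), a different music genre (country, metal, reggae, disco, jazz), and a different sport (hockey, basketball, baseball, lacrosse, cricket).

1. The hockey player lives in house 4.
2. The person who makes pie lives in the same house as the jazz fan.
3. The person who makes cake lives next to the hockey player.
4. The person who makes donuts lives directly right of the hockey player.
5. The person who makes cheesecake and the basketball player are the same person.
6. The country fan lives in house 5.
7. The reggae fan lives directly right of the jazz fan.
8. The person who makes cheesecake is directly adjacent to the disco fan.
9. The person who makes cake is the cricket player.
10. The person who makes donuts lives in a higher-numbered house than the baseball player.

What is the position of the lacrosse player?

5

By clue 1, the hockey player is in house 4.
Clue 4 places the person who makes donuts in house 5.
The country fan is in house 5 (clue 6).
That leaves cake as the dessert for house 3.
From clue 9, the cricket player must be in house 3.
House 4's music genre must be metal (nothing else left).
The only sport still possible for house 5 is lacrosse.
The only dessert still possible for house 4 is brownies.
The person who makes cheesecake is narrowed to house 1 or 2; consider each.
Placing it in house 1 leads to a contradiction, so it's in house 2.
Clue 5: the basketball player is in house 2.
House 1 dessert: only pie fits.
The only sport still possible for house 1 is baseball.
From clue 2, the jazz fan must be in house 1.
Clue 7 places the reggae fan in house 2.
House 3's music genre must be disco (nothing else left).
So: house 1 = pie/jazz/baseball, house 2 = cheesecake/reggae/basketball, house 3 = cake/disco/cricket, house 4 = brownies/metal/hockey, house 5 = donuts/country/lacrosse.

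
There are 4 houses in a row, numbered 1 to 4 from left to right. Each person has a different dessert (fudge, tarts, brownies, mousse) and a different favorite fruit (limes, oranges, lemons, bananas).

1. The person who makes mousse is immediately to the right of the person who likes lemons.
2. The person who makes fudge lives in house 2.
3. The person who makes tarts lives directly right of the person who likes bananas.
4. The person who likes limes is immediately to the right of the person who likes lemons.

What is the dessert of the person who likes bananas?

fudge

Clue 2: the person who makes fudge is in house 2.
House 1's dessert must be brownies (nothing else left).
House 1's favorite fruit must be oranges (nothing else left).
That leaves limes as the favorite fruit for house 4.
Clue 4 places the person who likes lemons in house 3.
House 2's favorite fruit must be bananas (nothing else left).
The person who makes mousse is in house 4 (clue 1).
From clue 3, the person who makes tarts must be in house 3.
So: house 1 = brownies/oranges, house 2 = fudge/bananas, house 3 = tarts/lemons, house 4 = mousse/limes.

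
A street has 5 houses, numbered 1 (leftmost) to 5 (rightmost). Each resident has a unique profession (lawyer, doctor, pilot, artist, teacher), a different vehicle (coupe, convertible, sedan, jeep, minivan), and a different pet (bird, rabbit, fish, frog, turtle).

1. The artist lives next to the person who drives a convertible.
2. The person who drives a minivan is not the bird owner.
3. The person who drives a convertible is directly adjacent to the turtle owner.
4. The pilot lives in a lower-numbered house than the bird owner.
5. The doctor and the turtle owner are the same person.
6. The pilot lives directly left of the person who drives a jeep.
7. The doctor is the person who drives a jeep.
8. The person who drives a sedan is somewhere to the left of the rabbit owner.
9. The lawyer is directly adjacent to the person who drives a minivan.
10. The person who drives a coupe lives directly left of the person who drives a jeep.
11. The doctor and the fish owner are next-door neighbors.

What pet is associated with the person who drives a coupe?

The doctor is narrowed to house 2 or 3 or 4 or 5; consider each.
Placing it in house 2 and house 4 and house 5 leads to a contradiction, so it's in house 3.
Clue 5: the turtle owner is in house 3.
By clue 7, the person who drives a jeep is in house 3.
Clue 10 places the person who drives a coupe in house 2.
The only pet still possible for house 1 is frog.
Clue 3 places the person who drives a convertible in house 4.
By clue 6, the pilot is in house 2.
The only profession still possible for house 1 is teacher.
The only vehicle still possible for house 1 is sedan.
The only vehicle still possible for house 5 is minivan.
From clue 1, the artist must be in house 5.
From clue 4, the bird owner must be in house 4.
The lawyer is in house 4 (clue 9).
So house 2 gets fish for pet.
That leaves rabbit as the pet for house 5.
So: house 1 = teacher/sedan/frog, house 2 = pilot/coupe/fish, house 3 = doctor/jeep/turtle, house 4 = lawyer/convertible/bird, house 5 = artist/minivan/rabbit.

fish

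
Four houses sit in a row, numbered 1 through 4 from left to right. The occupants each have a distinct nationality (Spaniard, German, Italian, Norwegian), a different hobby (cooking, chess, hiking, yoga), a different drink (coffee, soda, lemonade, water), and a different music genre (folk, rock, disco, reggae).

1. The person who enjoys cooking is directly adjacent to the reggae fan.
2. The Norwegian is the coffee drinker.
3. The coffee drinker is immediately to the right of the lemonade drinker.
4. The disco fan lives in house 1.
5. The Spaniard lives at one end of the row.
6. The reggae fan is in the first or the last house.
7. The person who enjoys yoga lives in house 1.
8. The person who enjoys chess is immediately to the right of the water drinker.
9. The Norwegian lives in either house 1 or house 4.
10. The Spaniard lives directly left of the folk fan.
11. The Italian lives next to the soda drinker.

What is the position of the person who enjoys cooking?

Clue 4: the disco fan is in house 1.
From clue 7, the person who enjoys yoga must be in house 1.
From clue 10, the Spaniard must be in house 1.
By clue 10, the folk fan is in house 2.
So house 4 gets Norwegian for nationality.
House 3's music genre must be rock (nothing else left).
House 4's music genre must be reggae (nothing else left).
By clue 1, the person who enjoys cooking is in house 3.
From clue 2, the coffee drinker must be in house 4.
By clue 3, the lemonade drinker is in house 3.
Clue 8 places the person who enjoys chess in house 2.
Clue 8: the water drinker is in house 1.
House 4 hobby: only hiking fits.
House 2 drink: only soda fits.
The Italian is in house 3 (clue 11).
House 2's nationality must be German (nothing else left).
So: house 1 = Spaniard/yoga/water/disco, house 2 = German/chess/soda/folk, house 3 = Italian/cooking/lemonade/rock, house 4 = Norwegian/hiking/coffee/reggae.

3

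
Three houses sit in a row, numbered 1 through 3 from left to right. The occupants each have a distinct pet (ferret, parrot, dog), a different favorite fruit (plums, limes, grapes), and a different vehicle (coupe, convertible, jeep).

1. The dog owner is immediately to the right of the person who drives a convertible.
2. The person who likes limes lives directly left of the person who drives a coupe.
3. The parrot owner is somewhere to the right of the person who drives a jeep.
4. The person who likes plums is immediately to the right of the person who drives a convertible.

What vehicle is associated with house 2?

convertible

House 1's pet must be ferret (nothing else left).
So house 3 gets coupe for vehicle.
The person who likes limes is in house 2 (clue 2).
House 1's favorite fruit must be grapes (nothing else left).
That leaves plums as the favorite fruit for house 3.
Clue 4: the person who drives a convertible is in house 2.
House 1's vehicle must be jeep (nothing else left).
Clue 1 places the dog owner in house 3.
So house 2 gets parrot for pet.
So: house 1 = ferret/grapes/jeep, house 2 = parrot/limes/convertible, house 3 = dog/plums/coupe.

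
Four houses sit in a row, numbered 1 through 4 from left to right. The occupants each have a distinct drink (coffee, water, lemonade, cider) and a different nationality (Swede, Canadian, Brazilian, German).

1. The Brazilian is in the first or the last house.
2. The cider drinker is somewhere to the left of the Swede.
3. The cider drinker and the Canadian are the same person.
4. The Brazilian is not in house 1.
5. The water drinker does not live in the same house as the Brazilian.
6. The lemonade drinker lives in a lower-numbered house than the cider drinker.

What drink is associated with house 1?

lemonade

Clue 4 places the Brazilian in house 4.
The only drink still possible for house 4 is coffee.
From clue 2, the cider drinker must be in house 2.
The Swede is in house 3 (clue 2).
The Canadian is in house 2 (clue 3).
By clue 6, the lemonade drinker is in house 1.
House 3's drink must be water (nothing else left).
So house 1 gets German for nationality.
So: house 1 = lemonade/German, house 2 = cider/Canadian, house 3 = water/Swede, house 4 = coffee/Brazilian.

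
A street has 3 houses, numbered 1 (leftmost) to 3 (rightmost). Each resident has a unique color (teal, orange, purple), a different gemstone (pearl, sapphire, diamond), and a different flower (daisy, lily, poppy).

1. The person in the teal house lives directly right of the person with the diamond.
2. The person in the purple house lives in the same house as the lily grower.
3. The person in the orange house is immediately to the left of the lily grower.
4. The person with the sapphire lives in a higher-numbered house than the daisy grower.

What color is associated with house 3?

teal

The only color still possible for house 1 is orange.
From clue 3, the lily grower must be in house 2.
The only flower still possible for house 3 is poppy.
Clue 2: the person in the purple house is in house 2.
So house 3 gets teal for color.
House 1's flower must be daisy (nothing else left).
By clue 1, the person with the diamond is in house 2.
House 1's gemstone must be pearl (nothing else left).
So house 3 gets sapphire for gemstone.
So: house 1 = orange/pearl/daisy, house 2 = purple/diamond/lily, house 3 = teal/sapphire/poppy.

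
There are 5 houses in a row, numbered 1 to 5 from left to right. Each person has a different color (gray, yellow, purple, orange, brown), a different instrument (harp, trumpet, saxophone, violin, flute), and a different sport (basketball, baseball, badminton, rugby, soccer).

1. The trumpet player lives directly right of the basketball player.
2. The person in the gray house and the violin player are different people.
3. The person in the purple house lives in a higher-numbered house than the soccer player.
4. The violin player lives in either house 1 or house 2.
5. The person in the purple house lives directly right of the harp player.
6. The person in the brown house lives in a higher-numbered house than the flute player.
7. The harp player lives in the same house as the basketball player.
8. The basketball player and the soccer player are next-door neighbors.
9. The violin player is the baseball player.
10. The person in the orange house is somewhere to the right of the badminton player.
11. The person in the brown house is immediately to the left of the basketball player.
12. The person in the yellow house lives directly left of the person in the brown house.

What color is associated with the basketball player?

The only sport still possible for house 5 is rugby.
The person in the brown house is narrowed to house 2 or 3; consider each.
Placing it in house 2 leads to a contradiction, so it's in house 3.
Clue 11: the basketball player is in house 4.
By clue 12, the person in the yellow house is in house 2.
House 1's color must be gray (nothing else left).
By clue 1, the trumpet player is in house 5.
The violin player is in house 2 (clue 2).
Clue 7: the harp player is in house 4.
By clue 8, the soccer player is in house 3.
By clue 9, the baseball player is in house 2.
House 1 instrument: only flute fits.
House 3's instrument must be saxophone (nothing else left).
That leaves badminton as the sport for house 1.
Clue 5: the person in the purple house is in house 5.
House 4 color: only orange fits.
So: house 1 = gray/flute/badminton, house 2 = yellow/violin/baseball, house 3 = brown/saxophone/soccer, house 4 = orange/harp/basketball, house 5 = purple/trumpet/rugby.

orange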